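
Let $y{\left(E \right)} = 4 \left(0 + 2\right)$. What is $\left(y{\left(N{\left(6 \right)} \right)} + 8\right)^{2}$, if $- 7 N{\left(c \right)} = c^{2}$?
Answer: $256$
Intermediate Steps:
$N{\left(c \right)} = - \frac{c^{2}}{7}$
$y{\left(E \right)} = 8$ ($y{\left(E \right)} = 4 \cdot 2 = 8$)
$\left(y{\left(N{\left(6 \right)} \right)} + 8\right)^{2} = \left(8 + 8\right)^{2} = 16^{2} = 256$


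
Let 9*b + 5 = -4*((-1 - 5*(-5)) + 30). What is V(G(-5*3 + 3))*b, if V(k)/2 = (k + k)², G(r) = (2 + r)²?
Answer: -17680000/9 ≈ -1.9644e+6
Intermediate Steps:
V(k) = 8*k² (V(k) = 2*(k + k)² = 2*(2*k)² = 2*(4*k²) = 8*k²)
b = -221/9 (b = -5/9 + (-4*((-1 - 5*(-5)) + 30))/9 = -5/9 + (-4*((-1 + 25) + 30))/9 = -5/9 + (-4*(24 + 30))/9 = -5/9 + (-4*54)/9 = -5/9 + (⅑)*(-216) = -5/9 - 24 = -221/9 ≈ -24.556)
V(G(-5*3 + 3))*b = (8*((2 + (-5*3 + 3))²)²)*(-221/9) = (8*((2 + (-15 + 3))²)²)*(-221/9) = (8*((2 - 12)²)²)*(-221/9) = (8*((-10)²)²)*(-221/9) = (8*100²)*(-221/9) = (8*10000)*(-221/9) = 80000*(-221/9) = -17680000/9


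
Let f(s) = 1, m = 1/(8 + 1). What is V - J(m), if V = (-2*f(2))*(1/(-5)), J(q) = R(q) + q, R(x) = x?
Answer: 8/45 ≈ 0.17778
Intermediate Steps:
m = ⅑ (m = 1/9 = ⅑ ≈ 0.11111)
J(q) = 2*q (J(q) = q + q = 2*q)
V = ⅖ (V = (-2*1)*(1/(-5)) = -2*(-1)/5 = -2*(-⅕) = ⅖ ≈ 0.40000)
V - J(m) = ⅖ - 2/9 = 8/45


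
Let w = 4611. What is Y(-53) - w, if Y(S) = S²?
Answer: -1802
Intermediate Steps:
Y(-53) - w = (-53)² - 1*4611 = 2809 - 4611 = -1802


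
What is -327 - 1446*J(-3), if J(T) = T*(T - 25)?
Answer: -121791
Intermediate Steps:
J(T) = T*(-25 + T)
-327 - 1446*J(-3) = -327 - (-4338)*(-25 - 3) = -327 - (-4338)*(-28) = -327 - 1446*84 = -327 - 121464 = -121791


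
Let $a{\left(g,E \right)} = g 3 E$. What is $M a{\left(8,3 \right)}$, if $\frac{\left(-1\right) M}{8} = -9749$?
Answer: $5615424$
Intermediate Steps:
$a{\left(g,E \right)} = 3 E g$ ($a{\left(g,E \right)} = 3 g E = 3 E g$)
$M = 77992$ ($M = \left(-8\right) \left(-9749\right) = 77992$)
$M a{\left(8,3 \right)} = 77992 \cdot 3 \cdot 3 \cdot 8 = 77992 \cdot 72 = 5615424$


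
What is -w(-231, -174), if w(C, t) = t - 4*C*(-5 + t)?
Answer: 165570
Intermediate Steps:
w(C, t) = t - 4*C*(-5 + t)
-w(-231, -174) = -(-174 + 20*(-231) - 4*(-231)*(-174)) = -(-174 - 4620 - 160776) = -1*(-165570) = 165570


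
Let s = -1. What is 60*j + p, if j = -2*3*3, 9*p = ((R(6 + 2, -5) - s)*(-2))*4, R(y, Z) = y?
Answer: -1088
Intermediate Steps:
p = -8 (p = ((((6 + 2) - 1*(-1))*(-2))*4)/9 = (((8 + 1)*(-2))*4)/9 = ((9*(-2))*4)/9 = (-18*4)/9 = (⅑)*(-72) = -8)
j = -18 (j = -6*3 = -18)
60*j + p = 60*(-18) - 8 = -1080 - 8 = -1088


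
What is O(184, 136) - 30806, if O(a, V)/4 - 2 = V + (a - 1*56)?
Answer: -29742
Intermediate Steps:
O(a, V) = -216 + 4*V + 4*a (O(a, V) = 8 + 4*(V + (a - 1*56)) = 8 + 4*(V + (a - 56)) = 8 + 4*(V + (-56 + a)) = 8 + 4*(-56 + V + a) = 8 + (-224 + 4*V + 4*a) = -216 + 4*V + 4*a)
O(184, 136) - 30806 = (-216 + 4*136 + 4*184) - 30806 = (-216 + 544 + 736) - 30806 = 1064 - 30806 = -29742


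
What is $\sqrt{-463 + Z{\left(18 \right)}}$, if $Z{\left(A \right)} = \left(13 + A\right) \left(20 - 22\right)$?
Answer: $5 i \sqrt{21} \approx 22.913 i$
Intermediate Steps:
$Z{\left(A \right)} = -26 - 2 A$ ($Z{\left(A \right)} = \left(13 + A\right) \left(-2\right) = -26 - 2 A$)
$\sqrt{-463 + Z{\left(18 \right)}} = \sqrt{-463 - 62} = \sqrt{-525} = 5 i \sqrt{21}$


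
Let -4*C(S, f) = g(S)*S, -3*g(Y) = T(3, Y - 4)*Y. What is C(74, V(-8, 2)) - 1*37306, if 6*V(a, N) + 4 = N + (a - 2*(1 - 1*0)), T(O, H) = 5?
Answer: -105073/3 ≈ -35024.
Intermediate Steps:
g(Y) = -5*Y/3
V(a, N) = -1 + N/6 + a/6 (V(a, N) = -2/3 + (N + (a - 2*(1 - 1*0)))/6 = -2/3 + (N + (a - 2*(1 + 0)))/6 = -2/3 + (N + (a - 2*1))/6 = -2/3 + (N + (a - 2))/6 = -2/3 + (N + (-2 + a))/6 = -2/3 + (-2 + N + a)/6 = -2/3 + (-1/3 + N/6 + a/6) = -1 + N/6 + a/6)
C(S, f) = 5*S**2/12 (C(S, f) = -(-5*S/3)*S/4 = -(-5)*S**2/12 = 5*S**2/12)
C(74, V(-8, 2)) - 1*37306 = (5/12)*74**2 - 1*37306 = (5/12)*5476 - 37306 = 6845/3 - 37306 = -105073/3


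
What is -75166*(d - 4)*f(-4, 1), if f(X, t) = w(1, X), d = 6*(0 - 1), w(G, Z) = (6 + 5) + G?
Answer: 9019920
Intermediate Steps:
w(G, Z) = 11 + G
d = -6 (d = 6*(-1) = -6)
f(X, t) = 12 (f(X, t) = 11 + 1 = 12)
-75166*(d - 4)*f(-4, 1) = -75166*(-6 - 4)*12 = -(-751660)*12 = -75166*(-120) = 9019920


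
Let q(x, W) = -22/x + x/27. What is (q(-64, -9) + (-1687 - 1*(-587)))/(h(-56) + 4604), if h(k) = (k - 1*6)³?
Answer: 952151/201937536 ≈ 0.0047151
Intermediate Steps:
h(k) = (-6 + k)³ (h(k) = (k - 6)³ = (-6 + k)³)
q(x, W) = -22/x + x/27 (q(x, W) = -22/x + x*(1/27) = -22/x + x/27)
(q(-64, -9) + (-1687 - 1*(-587)))/(h(-56) + 4604) = ((-22/(-64) + (1/27)*(-64)) + (-1687 - 1*(-587)))/((-6 - 56)³ + 4604) = ((-22*(-1/64) - 64/27) + (-1687 + 587))/((-62)³ + 4604) = ((11/32 - 64/27) - 1100)/(-238328 + 4604) = (-1751/864 - 1100)/(-233724) = -952151/864*(-1/233724) = 952151/201937536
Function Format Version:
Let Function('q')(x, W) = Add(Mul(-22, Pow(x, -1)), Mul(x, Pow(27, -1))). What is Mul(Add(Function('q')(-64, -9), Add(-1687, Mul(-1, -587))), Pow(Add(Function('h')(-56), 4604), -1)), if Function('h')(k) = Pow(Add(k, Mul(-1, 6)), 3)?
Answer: Rational(952151, 201937536) ≈ 0.0047151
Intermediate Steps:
Function('h')(k) = Pow(Add(-6, k), 3) (Function('h')(k) = Pow(Add(k, -6), 3) = Pow(Add(-6, k), 3))
Function('q')(x, W) = Add(Mul(-22, Pow(x, -1)), Mul(Rational(1, 27), x)) (Function('q')(x, W) = Add(Mul(-22, Pow(x, -1)), Mul(x, Rational(1, 27))) = Add(Mul(-22, Pow(x, -1)), Mul(Rational(1, 27), x)))
Mul(Add(Function('q')(-64, -9), Add(-1687, Mul(-1, -587))), Pow(Add(Function('h')(-56), 4604), -1)) = Mul(Add(Add(Mul(-22, Pow(-64, -1)), Mul(Rational(1, 27), -64)), Add(-1687, Mul(-1, -587))), Pow(Add(Pow(Add(-6, -56), 3), 4604), -1)) = Mul(Add(Add(Mul(-22, Rational(-1, 64)), Rational(-64, 27)), Add(-1687, 587)), Pow(Add(Pow(-62, 3), 4604), -1)) = Mul(Add(Add(Rational(11, 32), Rational(-64, 27)), -1100), Pow(Add(-238328, 4604), -1)) = Mul(Add(Rational(-1751, 864), -1100), Pow(-233724, -1)) = Mul(Rational(-952151, 864), Rational(-1, 233724)) = Rational(952151, 201937536)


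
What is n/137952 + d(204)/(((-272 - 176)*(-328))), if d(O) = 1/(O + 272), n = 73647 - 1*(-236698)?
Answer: 678349622551/301534377984 ≈ 2.2497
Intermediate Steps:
n = 310345 (n = 73647 + 236698 = 310345)
d(O) = 1/(272 + O)
n/137952 + d(204)/(((-272 - 176)*(-328))) = 310345/137952 + 1/((272 + 204)*(((-272 - 176)*(-328)))) = 310345*(1/137952) + 1/(476*((-448*(-328)))) = 310345/137952 + (1/476)/146944 = 310345/137952 + (1/476)*(1/146944) = 310345/137952 + 1/69945344 = 678349622551/301534377984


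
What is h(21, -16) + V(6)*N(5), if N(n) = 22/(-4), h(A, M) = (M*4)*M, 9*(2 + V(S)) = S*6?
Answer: 1013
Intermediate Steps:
V(S) = -2 + 2*S/3 (V(S) = -2 + (S*6)/9 = -2 + (6*S)/9 = -2 + 2*S/3)
h(A, M) = 4*M**2 (h(A, M) = (4*M)*M = 4*M**2)
N(n) = -11/2 (N(n) = 22*(-1/4) = -11/2)
h(21, -16) + V(6)*N(5) = 4*(-16)**2 + (-2 + (2/3)*6)*(-11/2) = 4*256 + (-2 + 4)*(-11/2) = 1024 + 2*(-11/2) = 1024 - 11 = 1013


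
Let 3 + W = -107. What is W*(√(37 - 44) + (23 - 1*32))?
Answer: 990 - 110*I*√7 ≈ 990.0 - 291.03*I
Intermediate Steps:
W = -110 (W = -3 - 107 = -110)
W*(√(37 - 44) + (23 - 1*32)) = -110*(√(37 - 44) + (23 - 1*32)) = -110*(√(-7) + (23 - 32)) = -110*(I*√7 - 9) = -110*(-9 + I*√7) = 990 - 110*I*√7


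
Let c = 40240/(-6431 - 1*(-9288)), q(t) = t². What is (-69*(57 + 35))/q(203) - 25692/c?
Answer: -756270068679/414562540 ≈ -1824.3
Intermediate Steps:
c = 40240/2857 (c = 40240/(-6431 + 9288) = 40240/2857 ≈ 14.085)
(-69*(57 + 35))/q(203) - 25692/c = (-69*(57 + 35))/(203²) - 25692/40240/2857 = -69*92/41209 - 25692*2857/40240 = -6348*1/41209 - 18350511/10060 = -6348/41209 - 18350511/10060 = -756270068679/414562540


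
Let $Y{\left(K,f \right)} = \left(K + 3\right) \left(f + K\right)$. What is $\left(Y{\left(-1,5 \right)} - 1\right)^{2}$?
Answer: $49$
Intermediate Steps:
$Y{\left(K,f \right)} = \left(3 + K\right) \left(K + f\right)$
$\left(Y{\left(-1,5 \right)} - 1\right)^{2} = \left(\left(\left(-1\right)^{2} + 3 \left(-1\right) + 3 \cdot 5 - 5\right) - 1\right)^{2} = \left(\left(1 - 3 + 15 - 5\right) - 1\right)^{2} = \left(8 - 1\right)^{2} = 7^{2} = 49$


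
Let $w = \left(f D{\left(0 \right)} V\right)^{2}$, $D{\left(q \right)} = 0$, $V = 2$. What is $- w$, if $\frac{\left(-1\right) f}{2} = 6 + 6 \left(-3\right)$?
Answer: $0$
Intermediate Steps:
$f = 24$ ($f = - 2 \left(6 + 6 \left(-3\right)\right) = - 2 \left(6 - 18\right) = \left(-2\right) \left(-12\right) = 24$)
$w = 0$ ($w = \left(24 \cdot 0 \cdot 2\right)^{2} = \left(24 \cdot 0\right)^{2} = 0^{2} = 0$)
$- w = \left(-1\right) 0 = 0$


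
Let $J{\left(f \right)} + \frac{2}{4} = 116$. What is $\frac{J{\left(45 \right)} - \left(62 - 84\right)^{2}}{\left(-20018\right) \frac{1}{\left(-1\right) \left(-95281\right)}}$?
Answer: $\frac{70222097}{40036} \approx 1754.0$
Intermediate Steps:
$J{\left(f \right)} = \frac{231}{2}$ ($J{\left(f \right)} = - \frac{1}{2} + 116 = \frac{231}{2}$)
$\frac{J{\left(45 \right)} - \left(62 - 84\right)^{2}}{\left(-20018\right) \frac{1}{\left(-1\right) \left(-95281\right)}} = \frac{\frac{231}{2} - \left(62 - 84\right)^{2}}{\left(-20018\right) \frac{1}{\left(-1\right) \left(-95281\right)}} = \frac{\frac{231}{2} - \left(-22\right)^{2}}{\left(-20018\right) \frac{1}{95281}} = \frac{\frac{231}{2} - 484}{\left(-20018\right) \frac{1}{95281}} = \frac{\frac{231}{2} - 484}{- \frac{20018}{95281}} = \left(- \frac{737}{2}\right) \left(- \frac{95281}{20018}\right) = \frac{70222097}{40036}$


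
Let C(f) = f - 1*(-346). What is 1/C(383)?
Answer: 1/729 ≈ 0.0013717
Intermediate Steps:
C(f) = 346 + f (C(f) = f + 346 = 346 + f)
1/C(383) = 1/(346 + 383) = 1/729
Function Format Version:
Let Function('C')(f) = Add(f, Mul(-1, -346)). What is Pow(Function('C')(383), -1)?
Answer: Rational(1, 729) ≈ 0.0013717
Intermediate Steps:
Function('C')(f) = Add(346, f) (Function('C')(f) = Add(f, 346) = Add(346, f))
Pow(Function('C')(383), -1) = Pow(Add(346, 383), -1) = Pow(729, -1) = Rational(1, 729)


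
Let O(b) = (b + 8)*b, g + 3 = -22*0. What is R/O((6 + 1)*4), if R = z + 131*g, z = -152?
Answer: -545/1008 ≈ -0.54067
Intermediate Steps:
g = -3 (g = -3 - 22*0 = -3 + 0 = -3)
O(b) = b*(8 + b) (O(b) = (8 + b)*b = b*(8 + b))
R = -545 (R = -152 + 131*(-3) = -152 - 393 = -545)
R/O((6 + 1)*4) = -545*1/(4*(6 + 1)*(8 + (6 + 1)*4)) = -545*1/(28*(8 + 7*4)) = -545*1/(28*(8 + 28)) = -545/(28*36) = -545/1008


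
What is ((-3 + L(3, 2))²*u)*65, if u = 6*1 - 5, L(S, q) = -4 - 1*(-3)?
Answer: 1040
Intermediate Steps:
L(S, q) = -1 (L(S, q) = -4 + 3 = -1)
u = 1 (u = 6 - 5 = 1)
((-3 + L(3, 2))²*u)*65 = ((-3 - 1)²*1)*65 = ((-4)²*1)*65 = (16*1)*65 = 16*65 = 1040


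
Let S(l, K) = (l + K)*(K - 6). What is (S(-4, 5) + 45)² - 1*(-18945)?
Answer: 20881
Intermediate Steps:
S(l, K) = (-6 + K)*(K + l) (S(l, K) = (K + l)*(-6 + K) = (-6 + K)*(K + l))
(S(-4, 5) + 45)² - 1*(-18945) = ((5² - 6*5 - 6*(-4) + 5*(-4)) + 45)² - 1*(-18945) = ((25 - 30 + 24 - 20) + 45)² + 18945 = (-1 + 45)² + 18945 = 44² + 18945 = 1936 + 18945 = 20881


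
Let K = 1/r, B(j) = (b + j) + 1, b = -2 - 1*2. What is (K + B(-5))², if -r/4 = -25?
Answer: 638401/10000 ≈ 63.840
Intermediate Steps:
r = 100 (r = -4*(-25) = 100)
b = -4 (b = -2 - 2 = -4)
B(j) = -3 + j (B(j) = (-4 + j) + 1 = -3 + j)
K = 1/100 ≈ 0.010000
(K + B(-5))² = (1/100 + (-3 - 5))² = (1/100 - 8)² = (-799/100)² = 638401/10000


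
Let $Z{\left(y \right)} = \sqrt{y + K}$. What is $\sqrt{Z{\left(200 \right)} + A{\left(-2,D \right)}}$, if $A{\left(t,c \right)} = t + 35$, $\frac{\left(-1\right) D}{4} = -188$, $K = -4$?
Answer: $\sqrt{47} \approx 6.8557$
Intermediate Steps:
$D = 752$ ($D = \left(-4\right) \left(-188\right) = 752$)
$A{\left(t,c \right)} = 35 + t$
$Z{\left(y \right)} = \sqrt{-4 + y}$ ($Z{\left(y \right)} = \sqrt{y - 4} = \sqrt{-4 + y}$)
$\sqrt{Z{\left(200 \right)} + A{\left(-2,D \right)}} = \sqrt{\sqrt{-4 + 200} + \left(35 - 2\right)} = \sqrt{\sqrt{196} + 33} = \sqrt{14 + 33} = \sqrt{47}$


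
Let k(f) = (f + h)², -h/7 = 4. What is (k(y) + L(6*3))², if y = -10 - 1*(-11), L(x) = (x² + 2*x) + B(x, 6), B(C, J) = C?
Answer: 1225449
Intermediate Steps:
h = -28 (h = -7*4 = -28)
L(x) = x² + 3*x (L(x) = (x² + 2*x) + x = x² + 3*x)
y = 1 (y = -10 + 11 = 1)
k(f) = (-28 + f)² (k(f) = (f - 28)² = (-28 + f)²)
(k(y) + L(6*3))² = ((-28 + 1)² + (6*3)*(3 + 6*3))² = ((-27)² + 18*(3 + 18))² = (729 + 18*21)² = (729 + 378)² = 1107² = 1225449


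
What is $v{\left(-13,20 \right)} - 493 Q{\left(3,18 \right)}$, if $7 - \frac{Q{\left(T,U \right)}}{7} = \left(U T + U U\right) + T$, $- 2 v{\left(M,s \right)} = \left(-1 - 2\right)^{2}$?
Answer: $\frac{2581339}{2} \approx 1.2907 \cdot 10^{6}$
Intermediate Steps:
$v{\left(M,s \right)} = - \frac{9}{2}$ ($v{\left(M,s \right)} = - \frac{\left(-1 - 2\right)^{2}}{2} = - \frac{\left(-3\right)^{2}}{2} = \left(- \frac{1}{2}\right) 9 = - \frac{9}{2}$)
$Q{\left(T,U \right)} = 49 - 7 T - 7 U^{2} - 7 T U$ ($Q{\left(T,U \right)} = 49 - 7 \left(\left(U T + U U\right) + T\right) = 49 - 7 \left(\left(T U + U^{2}\right) + T\right) = 49 - 7 \left(\left(U^{2} + T U\right) + T\right) = 49 - 7 \left(T + U^{2} + T U\right) = 49 - \left(7 T + 7 U^{2} + 7 T U\right) = 49 - 7 T - 7 U^{2} - 7 T U$)
$v{\left(-13,20 \right)} - 493 Q{\left(3,18 \right)} = - \frac{9}{2} - 493 \left(49 - 21 - 7 \cdot 18^{2} - 21 \cdot 18\right) = - \frac{9}{2} - 493 \left(49 - 21 - 2268 - 378\right) = - \frac{9}{2} - -1290674 = - \frac{9}{2} + 1290674 = \frac{2581339}{2}$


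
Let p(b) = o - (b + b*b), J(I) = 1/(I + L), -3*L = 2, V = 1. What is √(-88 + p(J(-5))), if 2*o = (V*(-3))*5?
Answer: I*√110230/34 ≈ 9.765*I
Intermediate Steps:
L = -⅔ (L = -⅓*2 = -⅔ ≈ -0.66667)
o = -15/2 (o = ((1*(-3))*5)/2 = (-3*5)/2 = (½)*(-15) = -15/2 ≈ -7.5000)
J(I) = 1/(-⅔ + I) (J(I) = 1/(I - ⅔) = 1/(-⅔ + I))
p(b) = -15/2 - b - b² (p(b) = -15/2 - (b + b*b) = -15/2 - (b + b²) = -15/2 + (-b - b²) = -15/2 - b - b²)
√(-88 + p(J(-5))) = √(-88 + (-15/2 - 3/(-2 + 3*(-5)) - (3/(-2 + 3*(-5)))²)) = √(-88 + (-15/2 - 3/(-2 - 15) - (3/(-2 - 15))²)) = √(-88 + (-15/2 - 3/(-17) - (3/(-17))²)) = √(-88 + (-15/2 - 3*(-1)/17 - (3*(-1/17))²)) = √(-88 + (-15/2 - 1*(-3/17) - (-3/17)²)) = √(-88 + (-15/2 + 3/17 - 1*9/289)) = √(-88 + (-15/2 + 3/17 - 9/289)) = √(-88 - 4251/578) = √(-55115/578) = I*√110230/34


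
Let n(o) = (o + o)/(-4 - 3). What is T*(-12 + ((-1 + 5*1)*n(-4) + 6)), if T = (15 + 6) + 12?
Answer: -330/7 ≈ -47.143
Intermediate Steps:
n(o) = -2*o/7 (n(o) = (2*o)/(-7) = (2*o)*(-⅐) = -2*o/7)
T = 33 (T = 21 + 12 = 33)
T*(-12 + ((-1 + 5*1)*n(-4) + 6)) = 33*(-12 + ((-1 + 5*1)*(-2/7*(-4)) + 6)) = 33*(-12 + ((-1 + 5)*(8/7) + 6)) = 33*(-12 + (4*(8/7) + 6)) = 33*(-12 + (32/7 + 6)) = 33*(-12 + 74/7) = 33*(-10/7) = -330/7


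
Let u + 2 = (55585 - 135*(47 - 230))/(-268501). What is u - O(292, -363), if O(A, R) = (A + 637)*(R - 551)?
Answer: 227985192814/268501 ≈ 8.4910e+5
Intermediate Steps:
O(A, R) = (-551 + R)*(637 + A) (O(A, R) = (637 + A)*(-551 + R) = (-551 + R)*(637 + A))
u = -617292/268501 (u = -2 + (55585 - 135*(47 - 230))/(-268501) = -2 + (55585 - 135*(-183))*(-1/268501) = -2 + (55585 - 1*(-24705))*(-1/268501) = -2 + (55585 + 24705)*(-1/268501) = -2 + 80290*(-1/268501) = -2 - 80290/268501 = -617292/268501 ≈ -2.2990)
u - O(292, -363) = -617292/268501 - (-350987 - 551*292 + 637*(-363) + 292*(-363)) = -617292/268501 - (-350987 - 160892 - 231231 - 105996) = -617292/268501 - 1*(-849106) = -617292/268501 + 849106 = 227985192814/268501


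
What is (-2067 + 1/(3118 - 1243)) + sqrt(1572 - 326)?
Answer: -3875624/1875 + sqrt(1246) ≈ -2031.7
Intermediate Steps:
(-2067 + 1/(3118 - 1243)) + sqrt(1572 - 326) = (-2067 + 1/1875) + sqrt(1246) = -3875624/1875 + sqrt(1246)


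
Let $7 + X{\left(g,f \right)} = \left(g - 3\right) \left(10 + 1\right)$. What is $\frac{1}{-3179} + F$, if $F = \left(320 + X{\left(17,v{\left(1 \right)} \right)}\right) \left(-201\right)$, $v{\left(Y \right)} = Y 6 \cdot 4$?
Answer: $- \frac{298403194}{3179} \approx -93867.0$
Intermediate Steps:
$v{\left(Y \right)} = 24 Y$ ($v{\left(Y \right)} = 6 Y 4 = 24 Y$)
$X{\left(g,f \right)} = -40 + 11 g$ ($X{\left(g,f \right)} = -7 + \left(g - 3\right) \left(10 + 1\right) = -7 + \left(-3 + g\right) 11 = -7 + \left(-33 + 11 g\right) = -40 + 11 g$)
$F = -93867$ ($F = \left(320 + \left(-40 + 11 \cdot 17\right)\right) \left(-201\right) = \left(320 + \left(-40 + 187\right)\right) \left(-201\right) = \left(320 + 147\right) \left(-201\right) = 467 \left(-201\right) = -93867$)
$\frac{1}{-3179} + F = \frac{1}{-3179} - 93867 = - \frac{1}{3179} - 93867 = - \frac{298403194}{3179}$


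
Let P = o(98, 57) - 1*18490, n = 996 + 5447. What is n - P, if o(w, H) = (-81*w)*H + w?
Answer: 477301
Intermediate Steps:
o(w, H) = w - 81*H*w (o(w, H) = -81*H*w + w = w - 81*H*w)
n = 6443
P = -470858 (P = 98*(1 - 81*57) - 1*18490 = 98*(1 - 4617) - 18490 = 98*(-4616) - 18490 = -452368 - 18490 = -470858)
n - P = 6443 - 1*(-470858) = 6443 + 470858 = 477301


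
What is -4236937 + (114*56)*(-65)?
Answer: -4651897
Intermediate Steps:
-4236937 + (114*56)*(-65) = -4236937 + 6384*(-65) = -4236937 - 414960 = -4651897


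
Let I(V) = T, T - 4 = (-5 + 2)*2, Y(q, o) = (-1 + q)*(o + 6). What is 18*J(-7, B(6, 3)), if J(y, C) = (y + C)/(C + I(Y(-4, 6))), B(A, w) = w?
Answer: -72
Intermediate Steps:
Y(q, o) = (-1 + q)*(6 + o)
T = -2 (T = 4 + (-5 + 2)*2 = 4 - 3*2 = 4 - 6 = -2)
I(V) = -2
J(y, C) = (C + y)/(-2 + C) (J(y, C) = (y + C)/(C - 2) = (C + y)/(-2 + C))
18*J(-7, B(6, 3)) = 18*((3 - 7)/(-2 + 3)) = 18*(-4/1) = 18*(1*(-4)) = 18*(-4) = -72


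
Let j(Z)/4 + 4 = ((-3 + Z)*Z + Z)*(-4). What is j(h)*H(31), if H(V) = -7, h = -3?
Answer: 1792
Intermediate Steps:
j(Z) = -16 - 16*Z - 16*Z*(-3 + Z) (j(Z) = -16 + 4*(((-3 + Z)*Z + Z)*(-4)) = -16 + 4*((Z*(-3 + Z) + Z)*(-4)) = -16 + 4*((Z + Z*(-3 + Z))*(-4)) = -16 + 4*(-4*Z - 4*Z*(-3 + Z)) = -16 + (-16*Z - 16*Z*(-3 + Z)) = -16 - 16*Z - 16*Z*(-3 + Z))
j(h)*H(31) = (-16 - 16*(-3)**2 + 32*(-3))*(-7) = (-16 - 16*9 - 96)*(-7) = (-16 - 144 - 96)*(-7) = -256*(-7) = 1792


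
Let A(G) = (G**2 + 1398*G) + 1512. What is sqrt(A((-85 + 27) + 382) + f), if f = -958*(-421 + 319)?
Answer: 2*sqrt(164289) ≈ 810.65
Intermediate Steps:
A(G) = 1512 + G**2 + 1398*G
f = 97716 (f = -958*(-102) = 97716)
sqrt(A((-85 + 27) + 382) + f) = sqrt((1512 + ((-85 + 27) + 382)**2 + 1398*((-85 + 27) + 382)) + 97716) = sqrt((1512 + (-58 + 382)**2 + 1398*(-58 + 382)) + 97716) = sqrt((1512 + 324**2 + 1398*324) + 97716) = sqrt((1512 + 104976 + 452952) + 97716) = sqrt(559440 + 97716) = sqrt(657156) = 2*sqrt(164289)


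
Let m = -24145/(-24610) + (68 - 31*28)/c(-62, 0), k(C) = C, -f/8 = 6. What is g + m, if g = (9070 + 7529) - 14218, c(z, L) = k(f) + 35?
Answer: 156351043/63986 ≈ 2443.5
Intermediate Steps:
f = -48 (f = -8*6 = -48)
c(z, L) = -13 (c(z, L) = -48 + 35 = -13)
g = 2381 (g = 16599 - 14218 = 2381)
m = 4000377/63986 (m = -24145/(-24610) + (68 - 31*28)/(-13) = -24145*(-1/24610) + (68 - 868)*(-1/13) = 4829/4922 - 800*(-1/13) = 4829/4922 + 800/13 = 4000377/63986 ≈ 62.520)
g + m = 2381 + 4000377/63986 = 156351043/63986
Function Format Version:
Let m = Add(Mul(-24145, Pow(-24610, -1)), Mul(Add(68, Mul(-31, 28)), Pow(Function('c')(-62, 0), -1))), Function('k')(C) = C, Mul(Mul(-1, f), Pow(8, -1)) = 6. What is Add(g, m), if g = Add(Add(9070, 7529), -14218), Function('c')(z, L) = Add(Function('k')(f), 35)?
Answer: Rational(156351043, 63986) ≈ 2443.5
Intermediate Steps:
f = -48 (f = Mul(-8, 6) = -48)
Function('c')(z, L) = -13 (Function('c')(z, L) = Add(-48, 35) = -13)
g = 2381 (g = Add(16599, -14218) = 2381)
m = Rational(4000377, 63986) (m = Add(Mul(-24145, Pow(-24610, -1)), Mul(Add(68, Mul(-31, 28)), Pow(-13, -1))) = Add(Mul(-24145, Rational(-1, 24610)), Mul(Add(68, -868), Rational(-1, 13))) = Add(Rational(4829, 4922), Mul(-800, Rational(-1, 13))) = Add(Rational(4829, 4922), Rational(800, 13)) = Rational(4000377, 63986) ≈ 62.520)
Add(g, m) = Add(2381, Rational(4000377, 63986)) = Rational(156351043, 63986)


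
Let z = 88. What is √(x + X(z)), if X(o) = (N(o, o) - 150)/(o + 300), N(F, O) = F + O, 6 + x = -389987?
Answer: I*√14677774026/194 ≈ 624.49*I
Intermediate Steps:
x = -389993 (x = -6 - 389987 = -389993)
X(o) = (-150 + 2*o)/(300 + o) (X(o) = ((o + o) - 150)/(o + 300) = (2*o - 150)/(300 + o) = (-150 + 2*o)/(300 + o))
√(x + X(z)) = √(-389993 + 2*(-75 + 88)/(300 + 88)) = √(-389993 + 2*13/388) = √(-389993 + 2*(1/388)*13) = √(-389993 + 13/194) = √(-75658629/194) = I*√14677774026/194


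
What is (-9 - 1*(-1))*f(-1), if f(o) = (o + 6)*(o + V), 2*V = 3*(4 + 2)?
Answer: -320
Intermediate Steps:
V = 9 (V = (3*(4 + 2))/2 = (3*6)/2 = (½)*18 = 9)
f(o) = (6 + o)*(9 + o) (f(o) = (o + 6)*(o + 9) = (6 + o)*(9 + o))
(-9 - 1*(-1))*f(-1) = (-9 - 1*(-1))*(54 + (-1)² + 15*(-1)) = (-9 + 1)*(54 + 1 - 15) = -8*40 = -320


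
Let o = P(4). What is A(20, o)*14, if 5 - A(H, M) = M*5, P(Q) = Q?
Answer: -210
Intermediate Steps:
o = 4
A(H, M) = 5 - 5*M (A(H, M) = 5 - M*5 = 5 - 5*M)
A(20, o)*14 = (5 - 5*4)*14 = (5 - 20)*14 = -15*14 = -210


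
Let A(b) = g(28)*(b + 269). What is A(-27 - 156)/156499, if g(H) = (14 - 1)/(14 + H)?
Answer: 559/3286479 ≈ 0.00017009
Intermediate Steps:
g(H) = 13/(14 + H)
A(b) = 3497/42 + 13*b/42 (A(b) = (13/(14 + 28))*(b + 269) = (13/42)*(269 + b) = (13*(1/42))*(269 + b) = 13*(269 + b)/42 = 3497/42 + 13*b/42)
A(-27 - 156)/156499 = (3497/42 + 13*(-27 - 156)/42)/156499 = (3497/42 + (13/42)*(-183))*(1/156499) = (3497/42 - 793/14)*(1/156499) = (559/21)*(1/156499) = 559/3286479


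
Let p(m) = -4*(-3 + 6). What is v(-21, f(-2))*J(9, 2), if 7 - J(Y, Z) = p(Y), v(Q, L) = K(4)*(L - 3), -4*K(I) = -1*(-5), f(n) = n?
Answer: 475/4 ≈ 118.75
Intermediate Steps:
K(I) = -5/4 (K(I) = -(-1)*(-5)/4 = -¼*5 = -5/4)
v(Q, L) = 15/4 - 5*L/4 (v(Q, L) = -5*(L - 3)/4 = -5*(-3 + L)/4 = 15/4 - 5*L/4)
p(m) = -12 (p(m) = -4*3 = -12)
J(Y, Z) = 19 (J(Y, Z) = 7 - 1*(-12) = 7 + 12 = 19)
v(-21, f(-2))*J(9, 2) = (15/4 - 5/4*(-2))*19 = (15/4 + 5/2)*19 = (25/4)*19 = 475/4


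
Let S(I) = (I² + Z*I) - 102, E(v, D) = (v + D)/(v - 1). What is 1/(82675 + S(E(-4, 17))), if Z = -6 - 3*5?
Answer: 25/2065859 ≈ 1.2102e-5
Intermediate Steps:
Z = -21 (Z = -6 - 15 = -21)
E(v, D) = (D + v)/(-1 + v)
S(I) = -102 + I² - 21*I (S(I) = (I² - 21*I) - 102 = -102 + I² - 21*I)
1/(82675 + S(E(-4, 17))) = 1/(82675 + (-102 + ((17 - 4)/(-1 - 4))² - 21*(17 - 4)/(-1 - 4))) = 1/(82675 + (-102 + (13/(-5))² - 21*13/(-5))) = 1/(82675 + (-102 + (-⅕*13)² - (-21)*13/5)) = 1/(82675 + (-102 + (-13/5)² - 21*(-13/5))) = 1/(82675 + (-102 + 169/25 + 273/5)) = 1/(82675 - 1016/25) = 1/(2065859/25) = 25/2065859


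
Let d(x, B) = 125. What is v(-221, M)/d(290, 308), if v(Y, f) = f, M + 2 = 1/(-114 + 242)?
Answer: -51/3200 ≈ -0.015938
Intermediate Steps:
M = -255/128 (M = -2 + 1/(-114 + 242) = -2 + 1/128 = -255/128 ≈ -1.9922)
v(-221, M)/d(290, 308) = -255/128/125 = -255/128*1/125 = -51/3200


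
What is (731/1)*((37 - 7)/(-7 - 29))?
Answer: -3655/6 ≈ -609.17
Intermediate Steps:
(731/1)*((37 - 7)/(-7 - 29)) = (731*1)*(30/(-36)) = 731*(30*(-1/36)) = 731*(-⅚) = -3655/6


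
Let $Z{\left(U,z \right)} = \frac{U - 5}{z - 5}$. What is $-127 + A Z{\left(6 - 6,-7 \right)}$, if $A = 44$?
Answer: $- \frac{326}{3} \approx -108.67$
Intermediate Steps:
$Z{\left(U,z \right)} = \frac{-5 + U}{-5 + z}$
$-127 + A Z{\left(6 - 6,-7 \right)} = -127 + 44 \frac{-5 + \left(6 - 6\right)}{-5 - 7} = -127 + 44 \frac{-5 + 0}{-12} = -127 + 44 \left(\left(- \frac{1}{12}\right) \left(-5\right)\right) = -127 + 44 \cdot \frac{5}{12} = -127 + \frac{55}{3} = - \frac{326}{3}$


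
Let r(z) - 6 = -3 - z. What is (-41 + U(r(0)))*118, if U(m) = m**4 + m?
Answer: 5074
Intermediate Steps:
r(z) = 3 - z (r(z) = 6 + (-3 - z) = 3 - z)
U(m) = m + m**4
(-41 + U(r(0)))*118 = (-41 + ((3 - 1*0) + (3 - 1*0)**4))*118 = (-41 + ((3 + 0) + (3 + 0)**4))*118 = (-41 + (3 + 3**4))*118 = (-41 + (3 + 81))*118 = (-41 + 84)*118 = 43*118 = 5074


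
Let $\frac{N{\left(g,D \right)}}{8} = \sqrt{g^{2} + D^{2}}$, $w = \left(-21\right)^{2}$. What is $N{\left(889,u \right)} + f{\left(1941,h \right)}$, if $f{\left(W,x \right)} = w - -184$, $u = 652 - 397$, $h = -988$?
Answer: $625 + 8 \sqrt{855346} \approx 8023.8$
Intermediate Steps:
$w = 441$
$u = 255$ ($u = 652 - 397 = 255$)
$f{\left(W,x \right)} = 625$ ($f{\left(W,x \right)} = 441 - -184 = 441 + 184 = 625$)
$N{\left(g,D \right)} = 8 \sqrt{D^{2} + g^{2}}$ ($N{\left(g,D \right)} = 8 \sqrt{g^{2} + D^{2}} = 8 \sqrt{D^{2} + g^{2}}$)
$N{\left(889,u \right)} + f{\left(1941,h \right)} = 8 \sqrt{255^{2} + 889^{2}} + 625 = 8 \sqrt{65025 + 790321} + 625 = 8 \sqrt{855346} + 625 = 625 + 8 \sqrt{855346}$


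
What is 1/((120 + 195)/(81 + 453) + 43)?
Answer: 178/7759 ≈ 0.022941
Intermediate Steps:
1/((120 + 195)/(81 + 453) + 43) = 1/(315/534 + 43) = 1/(315*(1/534) + 43) = 1/(105/178 + 43) = 1/(7759/178) = 178/7759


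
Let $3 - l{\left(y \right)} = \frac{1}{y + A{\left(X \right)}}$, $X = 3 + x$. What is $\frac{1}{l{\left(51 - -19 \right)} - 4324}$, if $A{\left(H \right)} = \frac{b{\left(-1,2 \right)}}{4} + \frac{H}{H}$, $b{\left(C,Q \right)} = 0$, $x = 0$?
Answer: $- \frac{71}{306792} \approx -0.00023143$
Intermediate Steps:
$X = 3$ ($X = 3 + 0 = 3$)
$A{\left(H \right)} = 1$ ($A{\left(H \right)} = \frac{0}{4} + \frac{H}{H} = 0 \cdot \frac{1}{4} + 1 = 0 + 1 = 1$)
$l{\left(y \right)} = 3 - \frac{1}{1 + y}$ ($l{\left(y \right)} = 3 - \frac{1}{y + 1} = 3 - \frac{1}{1 + y}$)
$\frac{1}{l{\left(51 - -19 \right)} - 4324} = \frac{1}{\frac{2 + 3 \left(51 - -19\right)}{1 + \left(51 - -19\right)} - 4324} = \frac{1}{\frac{2 + 3 \left(51 + 19\right)}{1 + \left(51 + 19\right)} - 4324} = \frac{1}{\frac{2 + 3 \cdot 70}{1 + 70} - 4324} = \frac{1}{\frac{2 + 210}{71} - 4324} = \frac{1}{\frac{1}{71} \cdot 212 - 4324} = \frac{1}{\frac{212}{71} - 4324} = \frac{1}{- \frac{306792}{71}} = - \frac{71}{306792}$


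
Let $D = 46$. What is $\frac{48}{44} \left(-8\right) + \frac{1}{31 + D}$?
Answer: $- \frac{61}{7} \approx -8.7143$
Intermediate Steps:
$\frac{48}{44} \left(-8\right) + \frac{1}{31 + D} = \frac{48}{44} \left(-8\right) + \frac{1}{31 + 46} = 48 \cdot \frac{1}{44} \left(-8\right) + \frac{1}{77} = \frac{12}{11} \left(-8\right) + \frac{1}{77} = - \frac{96}{11} + \frac{1}{77} = - \frac{61}{7}$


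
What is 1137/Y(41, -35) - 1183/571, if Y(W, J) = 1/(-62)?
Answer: -40253257/571 ≈ -70496.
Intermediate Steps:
Y(W, J) = -1/62
1137/Y(41, -35) - 1183/571 = 1137/(-1/62) - 1183/571 = 1137*(-62) - 1183*1/571 = -70494 - 1183/571 = -40253257/571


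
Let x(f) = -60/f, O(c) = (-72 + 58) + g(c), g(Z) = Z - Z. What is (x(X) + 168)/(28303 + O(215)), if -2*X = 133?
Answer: 22464/3762437 ≈ 0.0059706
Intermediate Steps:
g(Z) = 0
X = -133/2 (X = -1/2*133 = -133/2 ≈ -66.500)
O(c) = -14 (O(c) = (-72 + 58) + 0 = -14 + 0 = -14)
(x(X) + 168)/(28303 + O(215)) = (-60/(-133/2) + 168)/(28303 - 14) = (-60*(-2/133) + 168)/28289 = (120/133 + 168)*(1/28289) = (22464/133)*(1/28289) = 22464/3762437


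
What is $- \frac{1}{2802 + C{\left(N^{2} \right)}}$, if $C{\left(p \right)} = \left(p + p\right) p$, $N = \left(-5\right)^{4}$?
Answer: $- \frac{1}{305175784052} \approx -3.2768 \cdot 10^{-12}$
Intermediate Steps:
$N = 625$
$C{\left(p \right)} = 2 p^{2}$ ($C{\left(p \right)} = 2 p p = 2 p^{2}$)
$- \frac{1}{2802 + C{\left(N^{2} \right)}} = - \frac{1}{2802 + 2 \left(625^{2}\right)^{2}} = - \frac{1}{2802 + 2 \cdot 390625^{2}} = - \frac{1}{2802 + 2 \cdot 152587890625} = - \frac{1}{2802 + 305175781250} = - \frac{1}{305175784052}$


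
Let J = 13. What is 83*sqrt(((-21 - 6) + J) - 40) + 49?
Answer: 49 + 249*I*sqrt(6) ≈ 49.0 + 609.92*I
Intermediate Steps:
83*sqrt(((-21 - 6) + J) - 40) + 49 = 83*sqrt(((-21 - 6) + 13) - 40) + 49 = 83*sqrt((-27 + 13) - 40) + 49 = 83*sqrt(-14 - 40) + 49 = 83*sqrt(-54) + 49 = 83*(3*I*sqrt(6)) + 49 = 249*I*sqrt(6) + 49 = 49 + 249*I*sqrt(6)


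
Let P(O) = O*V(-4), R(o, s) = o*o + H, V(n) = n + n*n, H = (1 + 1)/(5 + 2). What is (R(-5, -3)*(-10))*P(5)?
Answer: -106200/7 ≈ -15171.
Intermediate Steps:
H = 2/7 ≈ 0.28571
V(n) = n + n²
R(o, s) = 2/7 + o² (R(o, s) = o*o + 2/7 = o² + 2/7 = 2/7 + o²)
P(O) = 12*O (P(O) = O*(-4*(1 - 4)) = O*(-4*(-3)) = O*12 = 12*O)
(R(-5, -3)*(-10))*P(5) = ((2/7 + (-5)²)*(-10))*(12*5) = ((2/7 + 25)*(-10))*60 = ((177/7)*(-10))*60 = -1770/7*60 = -106200/7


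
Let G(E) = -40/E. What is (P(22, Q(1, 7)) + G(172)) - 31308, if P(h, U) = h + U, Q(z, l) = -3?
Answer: -1345437/43 ≈ -31289.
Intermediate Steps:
P(h, U) = U + h
(P(22, Q(1, 7)) + G(172)) - 31308 = ((-3 + 22) - 40/172) - 31308 = (19 - 40*1/172) - 31308 = (19 - 10/43) - 31308 = 807/43 - 31308 = -1345437/43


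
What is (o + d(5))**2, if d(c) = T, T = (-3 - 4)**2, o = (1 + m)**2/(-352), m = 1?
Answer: 18584721/7744 ≈ 2399.9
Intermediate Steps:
o = -1/88 (o = (1 + 1)**2/(-352) = 2**2*(-1/352) = 4*(-1/352) = -1/88 ≈ -0.011364)
T = 49 (T = (-7)**2 = 49)
d(c) = 49
(o + d(5))**2 = (-1/88 + 49)**2 = (4311/88)**2 = 18584721/7744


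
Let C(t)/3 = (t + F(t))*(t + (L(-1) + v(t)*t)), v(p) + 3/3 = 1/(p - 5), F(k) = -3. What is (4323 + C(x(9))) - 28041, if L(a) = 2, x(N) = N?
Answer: -47283/2 ≈ -23642.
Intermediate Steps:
v(p) = -1 + 1/(-5 + p) (v(p) = -1 + 1/(p - 5) = -1 + 1/(-5 + p))
C(t) = 3*(-3 + t)*(2 + t + t*(6 - t)/(-5 + t)) (C(t) = 3*((t - 3)*(t + (2 + ((6 - t)/(-5 + t))*t))) = 3*((-3 + t)*(t + (2 + t*(6 - t)/(-5 + t)))) = 3*((-3 + t)*(2 + t + t*(6 - t)/(-5 + t))) = 3*(-3 + t)*(2 + t + t*(6 - t)/(-5 + t)))
(4323 + C(x(9))) - 28041 = (4323 + 3*(30 - 19*9 + 3*9²)/(-5 + 9)) - 28041 = (4323 + 3*(30 - 171 + 3*81)/4) - 28041 = (4323 + 3*(¼)*(30 - 171 + 243)) - 28041 = (4323 + 3*(¼)*102) - 28041 = (4323 + 153/2) - 28041 = 8799/2 - 28041 = -47283/2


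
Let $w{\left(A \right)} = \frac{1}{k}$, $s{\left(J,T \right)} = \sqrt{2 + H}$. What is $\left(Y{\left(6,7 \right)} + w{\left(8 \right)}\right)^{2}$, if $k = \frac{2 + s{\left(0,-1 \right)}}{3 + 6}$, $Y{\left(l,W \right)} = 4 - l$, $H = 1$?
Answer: $499 - 288 \sqrt{3} \approx 0.16937$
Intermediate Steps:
$s{\left(J,T \right)} = \sqrt{3}$ ($s{\left(J,T \right)} = \sqrt{2 + 1} = \sqrt{3}$)
$k = \frac{2}{9} + \frac{\sqrt{3}}{9}$ ($k = \frac{2 + \sqrt{3}}{3 + 6} = \frac{2 + \sqrt{3}}{9} = \left(2 + \sqrt{3}\right) \frac{1}{9} = \frac{2}{9} + \frac{\sqrt{3}}{9} \approx 0.41467$)
$w{\left(A \right)} = \frac{1}{\frac{2}{9} + \frac{\sqrt{3}}{9}}$
$\left(Y{\left(6,7 \right)} + w{\left(8 \right)}\right)^{2} = \left(\left(4 - 6\right) + \left(18 - 9 \sqrt{3}\right)\right)^{2} = \left(-2 + \left(18 - 9 \sqrt{3}\right)\right)^{2} = \left(16 - 9 \sqrt{3}\right)^{2}$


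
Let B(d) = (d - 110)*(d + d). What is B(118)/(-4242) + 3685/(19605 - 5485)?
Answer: -1102679/5989704 ≈ -0.18410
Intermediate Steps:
B(d) = 2*d*(-110 + d) (B(d) = (-110 + d)*(2*d) = 2*d*(-110 + d))
B(118)/(-4242) + 3685/(19605 - 5485) = (2*118*(-110 + 118))/(-4242) + 3685/(19605 - 5485) = (2*118*8)*(-1/4242) + 3685/14120 = 1888*(-1/4242) + 3685*(1/14120) = -944/2121 + 737/2824 = -1102679/5989704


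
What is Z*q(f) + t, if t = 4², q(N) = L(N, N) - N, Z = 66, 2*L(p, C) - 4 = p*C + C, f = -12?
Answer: 5296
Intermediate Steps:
L(p, C) = 2 + C/2 + C*p/2 (L(p, C) = 2 + (p*C + C)/2 = 2 + (C*p + C)/2 = 2 + (C + C*p)/2 = 2 + (C/2 + C*p/2) = 2 + C/2 + C*p/2)
q(N) = 2 + N²/2 - N/2 (q(N) = (2 + N/2 + N*N/2) - N = (2 + N/2 + N²/2) - N = 2 + N²/2 - N/2)
t = 16
Z*q(f) + t = 66*(2 + (½)*(-12)² - ½*(-12)) + 16 = 66*(2 + (½)*144 + 6) + 16 = 66*(2 + 72 + 6) + 16 = 66*80 + 16 = 5280 + 16 = 5296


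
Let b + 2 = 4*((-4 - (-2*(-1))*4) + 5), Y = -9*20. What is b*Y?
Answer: 5400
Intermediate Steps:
Y = -180
b = -30 (b = -2 + 4*((-4 - (-2*(-1))*4) + 5) = -2 + 4*((-4 - 2*4) + 5) = -2 + 4*((-4 - 1*8) + 5) = -2 + 4*((-4 - 8) + 5) = -2 + 4*(-12 + 5) = -2 + 4*(-7) = -2 - 28 = -30)
b*Y = -30*(-180) = 5400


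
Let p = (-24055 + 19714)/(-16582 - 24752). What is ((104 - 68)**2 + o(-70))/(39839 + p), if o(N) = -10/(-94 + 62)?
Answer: 142884749/4391225512 ≈ 0.032539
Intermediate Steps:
o(N) = 5/16 (o(N) = -10/(-32) = -10*(-1/32) = 5/16)
p = 1447/13778 (p = -4341/(-41334) = -4341*(-1/41334) = 1447/13778 ≈ 0.10502)
((104 - 68)**2 + o(-70))/(39839 + p) = ((104 - 68)**2 + 5/16)/(39839 + 1447/13778) = (36**2 + 5/16)/(548903189/13778) = (1296 + 5/16)*(13778/548903189) = (20741/16)*(13778/548903189) = 142884749/4391225512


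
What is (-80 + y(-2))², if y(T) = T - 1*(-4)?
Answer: 6084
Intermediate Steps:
y(T) = 4 + T (y(T) = T + 4 = 4 + T)
(-80 + y(-2))² = (-80 + (4 - 2))² = (-80 + 2)² = (-78)² = 6084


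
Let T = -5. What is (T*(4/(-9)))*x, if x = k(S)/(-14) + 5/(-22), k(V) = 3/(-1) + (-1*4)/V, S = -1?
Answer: -460/693 ≈ -0.66378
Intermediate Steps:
k(V) = -3 - 4/V (k(V) = 3*(-1) - 4/V = -3 - 4/V)
x = -23/77 (x = (-3 - 4/(-1))/(-14) + 5/(-22) = (-3 - 4*(-1))*(-1/14) + 5*(-1/22) = (-3 + 4)*(-1/14) - 5/22 = 1*(-1/14) - 5/22 = -1/14 - 5/22 = -23/77 ≈ -0.29870)
(T*(4/(-9)))*x = -20/(-9)*(-23/77) = -20*(-1)/9*(-23/77) = -5*(-4/9)*(-23/77) = (20/9)*(-23/77) = -460/693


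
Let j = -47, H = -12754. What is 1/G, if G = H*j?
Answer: 1/599438 ≈ 1.6682e-6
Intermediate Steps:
G = 599438 (G = -12754*(-47) = 599438)
1/G = 1/599438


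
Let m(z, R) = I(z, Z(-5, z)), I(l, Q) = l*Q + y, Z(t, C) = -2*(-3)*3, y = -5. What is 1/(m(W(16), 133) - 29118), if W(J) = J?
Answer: -1/28835 ≈ -3.4680e-5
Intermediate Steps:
Z(t, C) = 18 (Z(t, C) = 6*3 = 18)
I(l, Q) = -5 + Q*l (I(l, Q) = l*Q - 5 = Q*l - 5 = -5 + Q*l)
m(z, R) = -5 + 18*z
1/(m(W(16), 133) - 29118) = 1/((-5 + 18*16) - 29118) = 1/((-5 + 288) - 29118) = 1/(283 - 29118) = 1/(-28835) = -1/28835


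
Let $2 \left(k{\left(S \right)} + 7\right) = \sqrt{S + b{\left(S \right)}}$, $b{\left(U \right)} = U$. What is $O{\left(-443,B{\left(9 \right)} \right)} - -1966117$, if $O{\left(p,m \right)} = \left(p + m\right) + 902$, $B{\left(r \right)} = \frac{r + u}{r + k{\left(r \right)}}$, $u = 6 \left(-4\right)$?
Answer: $1966636 - 45 \sqrt{2} \approx 1.9666 \cdot 10^{6}$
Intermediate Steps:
$u = -24$
$k{\left(S \right)} = -7 + \frac{\sqrt{2} \sqrt{S}}{2}$ ($k{\left(S \right)} = -7 + \frac{\sqrt{S + S}}{2} = -7 + \frac{\sqrt{2 S}}{2} = -7 + \frac{\sqrt{2} \sqrt{S}}{2}$)
$B{\left(r \right)} = \frac{-24 + r}{-7 + r + \frac{\sqrt{2} \sqrt{r}}{2}}$ ($B{\left(r \right)} = \frac{r - 24}{r + \left(-7 + \frac{\sqrt{2} \sqrt{r}}{2}\right)} = \frac{-24 + r}{-7 + r + \frac{\sqrt{2} \sqrt{r}}{2}}$)
$O{\left(p,m \right)} = 902 + m + p$ ($O{\left(p,m \right)} = \left(m + p\right) + 902 = 902 + m + p$)
$O{\left(-443,B{\left(9 \right)} \right)} - -1966117 = \left(902 + \frac{2 \left(-24 + 9\right)}{-14 + 2 \cdot 9 + \sqrt{2} \sqrt{9}} - 443\right) - -1966117 = \left(902 + 2 \frac{1}{-14 + 18 + \sqrt{2} \cdot 3} \left(-15\right) - 443\right) + 1966117 = \left(902 + 2 \frac{1}{-14 + 18 + 3 \sqrt{2}} \left(-15\right) - 443\right) + 1966117 = \left(902 + 2 \frac{1}{4 + 3 \sqrt{2}} \left(-15\right) - 443\right) + 1966117 = \left(902 - \frac{30}{4 + 3 \sqrt{2}} - 443\right) + 1966117 = \left(459 - \frac{30}{4 + 3 \sqrt{2}}\right) + 1966117 = 1966576 - \frac{30}{4 + 3 \sqrt{2}}$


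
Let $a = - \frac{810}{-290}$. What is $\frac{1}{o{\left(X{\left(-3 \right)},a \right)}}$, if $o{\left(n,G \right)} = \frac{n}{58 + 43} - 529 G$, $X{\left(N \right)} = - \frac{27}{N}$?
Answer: $- \frac{2929}{4327488} \approx -0.00067684$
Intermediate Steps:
$a = \frac{81}{29}$ ($a = \left(-810\right) \left(- \frac{1}{290}\right) = \frac{81}{29} \approx 2.7931$)
$o{\left(n,G \right)} = - 529 G + \frac{n}{101}$ ($o{\left(n,G \right)} = \frac{n}{101} - 529 G = - 529 G + \frac{n}{101}$)
$\frac{1}{o{\left(X{\left(-3 \right)},a \right)}} = \frac{1}{\left(-529\right) \frac{81}{29} + \frac{\left(-27\right) \frac{1}{-3}}{101}} = \frac{1}{- \frac{42849}{29} + \frac{\left(-27\right) \left(- \frac{1}{3}\right)}{101}} = \frac{1}{- \frac{42849}{29} + \frac{1}{101} \cdot 9} = \frac{1}{- \frac{42849}{29} + \frac{9}{101}} = \frac{1}{- \frac{4327488}{2929}} = - \frac{2929}{4327488}$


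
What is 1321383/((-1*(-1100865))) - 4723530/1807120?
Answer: -13390815269/9473310280 ≈ -1.4135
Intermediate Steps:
1321383/((-1*(-1100865))) - 4723530/1807120 = 1321383/1100865 - 4723530*1/1807120 = 1321383*(1/1100865) - 67479/25816 = 440461/366955 - 67479/25816 = -13390815269/9473310280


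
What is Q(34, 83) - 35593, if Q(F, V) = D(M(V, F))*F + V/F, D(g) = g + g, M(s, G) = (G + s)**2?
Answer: 30438889/34 ≈ 8.9526e+5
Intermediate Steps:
D(g) = 2*g
Q(F, V) = V/F + 2*F*(F + V)**2 (Q(F, V) = (2*(F + V)**2)*F + V/F = 2*F*(F + V)**2 + V/F = V/F + 2*F*(F + V)**2)
Q(34, 83) - 35593 = (83/34 + 2*34*(34 + 83)**2) - 35593 = (83*(1/34) + 2*34*117**2) - 35593 = (83/34 + 2*34*13689) - 35593 = (83/34 + 930852) - 35593 = 31649051/34 - 35593 = 30438889/34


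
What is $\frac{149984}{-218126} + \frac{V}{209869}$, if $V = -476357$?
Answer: $- \frac{67691419539}{22888942747} \approx -2.9574$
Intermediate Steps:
$\frac{149984}{-218126} + \frac{V}{209869} = \frac{149984}{-218126} - \frac{476357}{209869} = 149984 \left(- \frac{1}{218126}\right) - \frac{476357}{209869} = - \frac{74992}{109063} - \frac{476357}{209869} = - \frac{67691419539}{22888942747}$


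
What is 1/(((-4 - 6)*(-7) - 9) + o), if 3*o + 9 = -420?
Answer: -1/82 ≈ -0.012195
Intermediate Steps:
o = -143 (o = -3 + (⅓)*(-420) = -3 - 140 = -143)
1/(((-4 - 6)*(-7) - 9) + o) = 1/(((-4 - 6)*(-7) - 9) - 143) = 1/((-10*(-7) - 9) - 143) = 1/((70 - 9) - 143) = 1/(61 - 143) = 1/(-82) = -1/82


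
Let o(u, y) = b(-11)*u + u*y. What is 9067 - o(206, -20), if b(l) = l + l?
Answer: 17719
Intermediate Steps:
b(l) = 2*l
o(u, y) = -22*u + u*y (o(u, y) = (2*(-11))*u + u*y = -22*u + u*y)
9067 - o(206, -20) = 9067 - 206*(-22 - 20) = 9067 - 206*(-42) = 9067 - 1*(-8652) = 9067 + 8652 = 17719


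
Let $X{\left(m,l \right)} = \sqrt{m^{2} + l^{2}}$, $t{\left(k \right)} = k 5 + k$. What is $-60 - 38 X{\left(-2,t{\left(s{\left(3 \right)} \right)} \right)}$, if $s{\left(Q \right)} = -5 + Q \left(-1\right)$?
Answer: $-60 - 76 \sqrt{577} \approx -1885.6$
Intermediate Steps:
$s{\left(Q \right)} = -5 - Q$
$t{\left(k \right)} = 6 k$ ($t{\left(k \right)} = 5 k + k = 6 k$)
$X{\left(m,l \right)} = \sqrt{l^{2} + m^{2}}$
$-60 - 38 X{\left(-2,t{\left(s{\left(3 \right)} \right)} \right)} = -60 - 38 \sqrt{\left(6 \left(-5 - 3\right)\right)^{2} + \left(-2\right)^{2}} = -60 - 38 \sqrt{\left(6 \left(-5 - 3\right)\right)^{2} + 4} = -60 - 38 \sqrt{\left(6 \left(-8\right)\right)^{2} + 4} = -60 - 38 \sqrt{\left(-48\right)^{2} + 4} = -60 - 38 \sqrt{2304 + 4} = -60 - 38 \sqrt{2308} = -60 - 38 \cdot 2 \sqrt{577} = -60 - 76 \sqrt{577}$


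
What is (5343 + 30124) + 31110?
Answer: 66577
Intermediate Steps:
(5343 + 30124) + 31110 = 35467 + 31110 = 66577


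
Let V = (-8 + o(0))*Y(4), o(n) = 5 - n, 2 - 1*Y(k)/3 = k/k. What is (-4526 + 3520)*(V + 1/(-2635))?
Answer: 23858296/2635 ≈ 9054.4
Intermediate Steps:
Y(k) = 3 (Y(k) = 6 - 3*k/k = 6 - 3*1 = 6 - 3 = 3)
V = -9 (V = (-8 + (5 - 1*0))*3 = (-8 + (5 + 0))*3 = (-8 + 5)*3 = -3*3 = -9)
(-4526 + 3520)*(V + 1/(-2635)) = (-4526 + 3520)*(-9 + 1/(-2635)) = -1006*(-9 - 1/2635) = -1006*(-23716/2635) = 23858296/2635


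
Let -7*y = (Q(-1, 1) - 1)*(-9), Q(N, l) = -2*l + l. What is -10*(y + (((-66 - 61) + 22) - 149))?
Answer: 17960/7 ≈ 2565.7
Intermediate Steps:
Q(N, l) = -l
y = -18/7 (y = -(-1*1 - 1)*(-9)/7 = -(-1 - 1)*(-9)/7 = -(-2)*(-9)/7 = -⅐*18 = -18/7 ≈ -2.5714)
-10*(y + (((-66 - 61) + 22) - 149)) = -10*(-18/7 + (((-66 - 61) + 22) - 149)) = -10*(-18/7 + ((-127 + 22) - 149)) = -10*(-18/7 + (-105 - 149)) = -10*(-18/7 - 254) = -10*(-1796/7) = 17960/7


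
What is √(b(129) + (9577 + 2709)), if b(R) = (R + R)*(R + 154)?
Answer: 10*√853 ≈ 292.06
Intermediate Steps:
b(R) = 2*R*(154 + R) (b(R) = (2*R)*(154 + R) = 2*R*(154 + R))
√(b(129) + (9577 + 2709)) = √(2*129*(154 + 129) + (9577 + 2709)) = √(2*129*283 + 12286) = √(73014 + 12286) = √85300 = 10*√853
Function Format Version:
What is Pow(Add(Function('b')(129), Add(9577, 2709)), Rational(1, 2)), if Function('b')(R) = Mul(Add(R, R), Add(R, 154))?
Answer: Mul(10, Pow(853, Rational(1, 2))) ≈ 292.06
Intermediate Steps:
Function('b')(R) = Mul(2, R, Add(154, R)) (Function('b')(R) = Mul(Mul(2, R), Add(154, R)) = Mul(2, R, Add(154, R)))
Pow(Add(Function('b')(129), Add(9577, 2709)), Rational(1, 2)) = Pow(Add(Mul(2, 129, Add(154, 129)), Add(9577, 2709)), Rational(1, 2)) = Pow(Add(Mul(2, 129, 283), 12286), Rational(1, 2)) = Pow(Add(73014, 12286), Rational(1, 2)) = Pow(85300, Rational(1, 2)) = Mul(10, Pow(853, Rational(1, 2)))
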